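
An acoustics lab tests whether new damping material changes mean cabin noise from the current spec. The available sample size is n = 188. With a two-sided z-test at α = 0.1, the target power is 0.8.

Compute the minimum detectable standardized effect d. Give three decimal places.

d ≈ 0.181

Need Φ(δ − 1.645) = 0.8, so δ = 1.645 + 0.842 = 2.486.
(Lower-tail contribution to power is negligible for δ > 0.)
δ = d·√n ⇒ d = δ/√n = 2.486/√188 = 0.1813.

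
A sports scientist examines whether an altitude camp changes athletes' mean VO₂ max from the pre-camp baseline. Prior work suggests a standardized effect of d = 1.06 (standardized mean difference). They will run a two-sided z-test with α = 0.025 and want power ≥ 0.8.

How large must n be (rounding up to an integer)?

n = 9

Set Φ(δ − 2.241) = 0.8; then δ − 2.241 = Φ⁻¹(0.8) = 0.842, giving δ = 3.083.
(Ignoring the negligible lower-tail rejection probability gives the usual closed-form inversion.)
δ = d·√n ⇒ n = (δ/d)² = (3.083 / 1.06)² = 8.46.
Round up to the next whole unit.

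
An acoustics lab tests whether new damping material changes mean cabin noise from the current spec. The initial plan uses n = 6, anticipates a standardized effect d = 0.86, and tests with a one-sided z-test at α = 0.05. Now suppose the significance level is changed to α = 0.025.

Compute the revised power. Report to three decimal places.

Power ≈ 0.558

δ = d·√n = 0.86 × √6 = 2.1066 (unchanged). New critical value: z_{0.025} = 1.960.
Revised power = Φ(δ − 1.960) = Φ(0.147) = 0.5583.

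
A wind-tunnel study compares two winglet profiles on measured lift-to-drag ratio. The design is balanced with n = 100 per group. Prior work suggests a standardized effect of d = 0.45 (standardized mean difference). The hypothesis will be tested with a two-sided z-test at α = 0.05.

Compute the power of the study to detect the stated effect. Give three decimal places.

Power ≈ 0.889

Noncentrality parameter: δ = d·√(n/2) = 0.45 × √(100/2) = 3.1820
Critical value for a two-sided test at α = 0.05: z_{α/2} = 1.960.
Power = Φ(δ − 1.960) + Φ(−δ − 1.960) = Φ(1.222) + Φ(-5.142) = 0.8891 + 0.0000 = 0.8891.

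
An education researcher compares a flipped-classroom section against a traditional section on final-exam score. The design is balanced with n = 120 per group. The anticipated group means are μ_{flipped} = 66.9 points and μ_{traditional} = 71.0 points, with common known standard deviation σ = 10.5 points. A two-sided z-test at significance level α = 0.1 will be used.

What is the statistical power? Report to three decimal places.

Standardized effect: d = |μ_{flipped} − μ_{traditional}| / σ = |66.9 − 71.0| / 10.5 = 0.3905
Noncentrality parameter: δ = d·√(n/2) = 0.3905 × √(120/2) = 3.0246
Critical value for a two-sided test at α = 0.1: z_{α/2} = 1.645.
Power = Φ(δ − 1.645) + Φ(−δ − 1.645) = Φ(1.380) + Φ(-4.669) = 0.9162 + 0.0000 = 0.9162.

Power ≈ 0.916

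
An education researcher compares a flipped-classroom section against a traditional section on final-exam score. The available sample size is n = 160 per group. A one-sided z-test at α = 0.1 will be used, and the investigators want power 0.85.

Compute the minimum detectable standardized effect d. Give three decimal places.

Required noncentrality: δ = z_{0.1} + z_{0.15} = 1.282 + 1.036 = 2.318.
δ = d·√(n/2) ⇒ d = δ/√(n/2) = 2.318/√(160/2) = 0.2592.

d ≈ 0.259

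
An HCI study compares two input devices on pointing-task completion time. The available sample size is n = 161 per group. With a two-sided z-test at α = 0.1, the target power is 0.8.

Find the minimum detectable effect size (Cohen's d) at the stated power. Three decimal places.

d ≈ 0.277

Required noncentrality: δ = z_{0.05} + z_{0.20} = 1.645 + 0.842 = 2.486.
(The second rejection-region term Φ(−δ − z_{α/2}) is negligible and dropped.)
δ = d·√(n/2) ⇒ d = δ/√(n/2) = 2.486/√(161/2) = 0.2771.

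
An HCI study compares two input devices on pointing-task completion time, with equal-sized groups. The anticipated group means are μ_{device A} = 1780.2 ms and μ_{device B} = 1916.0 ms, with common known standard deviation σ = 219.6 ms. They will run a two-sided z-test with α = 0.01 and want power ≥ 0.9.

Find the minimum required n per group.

n = 78 per group

Standardized effect: d = |μ_{device A} − μ_{device B}| / σ = |1780.2 − 1916.0| / 219.6 = 0.6184
For power 0.9 need Φ(δ − z_{0.005}) = 0.9, so δ = z_{0.005} + z_{0.10} = 2.576 + 1.282 = 3.857.
(For δ > 0 the lower-tail rejection region contributes negligibly to power, so the one-term inversion is standard.)
δ = d·√(n/2) ⇒ n = 2(δ/d)² = 2 × (3.857 / 0.6184)² = 77.82.
Rounding up, n = 78 per group.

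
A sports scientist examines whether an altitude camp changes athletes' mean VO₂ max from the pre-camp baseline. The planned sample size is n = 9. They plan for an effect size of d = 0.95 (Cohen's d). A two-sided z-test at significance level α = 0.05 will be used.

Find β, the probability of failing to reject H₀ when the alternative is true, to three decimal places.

Noncentrality parameter: δ = d·√n = 0.95 × √9 = 2.8500
Two-sided α = 0.05 → critical value z_{0.025} = 1.960.
Power = Φ(δ − 1.960) + Φ(−δ − 1.960) = Φ(0.890) + Φ(-4.810) = 0.8133 + 0.0000 = 0.8133.
Type II error: β = 1 − power = 1 − 0.8133 = 0.1867.

β ≈ 0.187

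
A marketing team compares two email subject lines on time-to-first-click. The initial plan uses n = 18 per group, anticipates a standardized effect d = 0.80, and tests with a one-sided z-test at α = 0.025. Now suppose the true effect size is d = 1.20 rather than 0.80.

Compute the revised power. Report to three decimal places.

With d = 1.20: δ = d·√(n/2) = 1.20 × √(18/2) = 3.6000. Critical value z_{0.025} = 1.960.
Revised power = P(Z > 1.960 − δ) = Φ(1.640) = 0.9495.

Power ≈ 0.950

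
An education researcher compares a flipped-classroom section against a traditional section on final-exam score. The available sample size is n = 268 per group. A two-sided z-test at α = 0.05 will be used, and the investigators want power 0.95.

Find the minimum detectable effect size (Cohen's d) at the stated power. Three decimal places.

Need Φ(δ − 1.960) = 0.95, so δ = 1.960 + 1.645 = 3.605.
(The second rejection-region term Φ(−δ − z_{α/2}) is negligible and dropped.)
δ = d·√(n/2) ⇒ d = δ/√(n/2) = 3.605/√(268/2) = 0.3114.

d ≈ 0.311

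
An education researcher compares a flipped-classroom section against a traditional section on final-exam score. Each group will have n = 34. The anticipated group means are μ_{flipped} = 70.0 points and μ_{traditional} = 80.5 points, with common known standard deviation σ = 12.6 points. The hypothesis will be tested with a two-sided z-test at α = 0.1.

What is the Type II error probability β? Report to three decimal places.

β ≈ 0.037

Standardized effect: d = |μ_{flipped} − μ_{traditional}| / σ = |70.0 − 80.5| / 12.6 = 0.8333
Noncentrality parameter: δ = d·√(n/2) = 0.8333 × √(34/2) = 3.4359
Two-sided α = 0.1 → critical value z_{0.05} = 1.645.
Power = Φ(δ − 1.645) + Φ(−δ − 1.645) = Φ(1.791) + Φ(-5.081) = 0.9634 + 0.0000 = 0.9634.
Type II error: β = 1 − power = 1 − 0.9634 = 0.0366.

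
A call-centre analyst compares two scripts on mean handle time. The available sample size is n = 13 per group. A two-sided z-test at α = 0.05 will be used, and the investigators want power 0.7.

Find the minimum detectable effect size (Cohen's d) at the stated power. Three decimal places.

Required noncentrality: δ = z_{0.025} + z_{0.30} = 1.960 + 0.524 = 2.484.
(Lower-tail contribution to power is negligible for δ > 0.)
δ = d·√(n/2) ⇒ d = δ/√(n/2) = 2.484/√(13/2) = 0.9744.

d ≈ 0.974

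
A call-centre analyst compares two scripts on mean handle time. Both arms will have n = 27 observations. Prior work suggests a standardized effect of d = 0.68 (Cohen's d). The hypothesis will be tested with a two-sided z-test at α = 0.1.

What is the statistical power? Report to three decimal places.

Noncentrality parameter: δ = d·√(n/2) = 0.68 × √(27/2) = 2.4985
Critical value for a two-sided test at α = 0.1: z_{α/2} = 1.645.
Power = Φ(δ − 1.645) + Φ(−δ − 1.645) = Φ(0.854) + Φ(-4.143) = 0.8033 + 0.0000 = 0.8034.

Power ≈ 0.803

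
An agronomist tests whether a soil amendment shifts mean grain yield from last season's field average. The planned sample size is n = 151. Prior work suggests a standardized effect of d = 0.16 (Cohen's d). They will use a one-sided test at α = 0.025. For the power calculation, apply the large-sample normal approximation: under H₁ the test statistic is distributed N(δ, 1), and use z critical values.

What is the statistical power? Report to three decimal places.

Power ≈ 0.502

Noncentrality parameter: λ = d·√n = 0.16 × √151 = 1.9661
One-sided α = 0.025 → critical value z_{0.025} = 1.960.
Power = P(Z > 1.960 − λ) = Φ(0.006) = 0.5025.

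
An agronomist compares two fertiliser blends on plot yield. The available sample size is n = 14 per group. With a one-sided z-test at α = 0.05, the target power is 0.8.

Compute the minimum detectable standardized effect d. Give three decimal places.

d ≈ 0.940

Need Φ(δ − 1.645) = 0.8, so δ = 1.645 + 0.842 = 2.486.
δ = d·√(n/2) ⇒ d = δ/√(n/2) = 2.486/√(14/2) = 0.9398.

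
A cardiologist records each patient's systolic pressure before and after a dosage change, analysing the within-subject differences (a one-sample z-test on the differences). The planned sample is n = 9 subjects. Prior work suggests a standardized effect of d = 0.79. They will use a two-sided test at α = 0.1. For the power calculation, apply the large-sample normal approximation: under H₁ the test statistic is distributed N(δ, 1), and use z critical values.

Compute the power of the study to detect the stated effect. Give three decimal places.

Noncentrality parameter: δ = d·√n = 0.79 × √9 = 2.3700
Critical value for a two-sided test at α = 0.1: z_{α/2} = 1.645.
Power = Φ(δ − 1.645) + Φ(−δ − 1.645) = Φ(0.725) + Φ(-4.015) = 0.7658 + 0.0000 = 0.7658.

Power ≈ 0.766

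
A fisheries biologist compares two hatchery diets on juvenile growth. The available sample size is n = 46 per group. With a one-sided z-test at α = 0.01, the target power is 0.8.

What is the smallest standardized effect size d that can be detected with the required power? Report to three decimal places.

d ≈ 0.661

Required noncentrality: δ = z_{0.01} + z_{0.20} = 2.326 + 0.842 = 3.168.
δ = d·√(n/2) ⇒ d = δ/√(n/2) = 3.168/√(46/2) = 0.6606.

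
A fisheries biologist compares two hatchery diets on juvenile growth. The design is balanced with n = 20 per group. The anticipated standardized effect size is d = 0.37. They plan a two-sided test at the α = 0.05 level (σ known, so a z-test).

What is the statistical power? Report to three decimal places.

Noncentrality parameter: δ = d·√(n/2) = 0.37 × √(20/2) = 1.1700
Two-sided α = 0.05 → critical value z_{0.025} = 1.960.
Power = Φ(δ − 1.960) + Φ(−δ − 1.960) = Φ(-0.790) + Φ(-3.130) = 0.2148 + 0.0009 = 0.2157.

Power ≈ 0.216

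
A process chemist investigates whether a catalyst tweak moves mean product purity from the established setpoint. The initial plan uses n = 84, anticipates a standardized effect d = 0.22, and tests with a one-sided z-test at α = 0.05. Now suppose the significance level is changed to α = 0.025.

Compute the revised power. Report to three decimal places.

Power ≈ 0.522

δ = d·√n = 0.22 × √84 = 2.0163 (unchanged). New critical value: z_{0.025} = 1.960.
Revised power = Φ(δ − 1.960) = Φ(0.056) = 0.5225.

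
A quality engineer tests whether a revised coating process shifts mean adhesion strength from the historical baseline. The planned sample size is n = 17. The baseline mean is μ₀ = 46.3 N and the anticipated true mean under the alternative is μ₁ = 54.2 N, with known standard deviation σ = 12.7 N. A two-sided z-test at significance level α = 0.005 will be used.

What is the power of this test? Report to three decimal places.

Standardized effect: d = |μ₁ − μ₀| / σ = |54.2 − 46.3| / 12.7 = 0.6220
Noncentrality parameter: δ = d·√n = 0.6220 × √17 = 2.5648
Two-sided α = 0.005 → critical value z_{0.0025} = 2.807.
Power = Φ(δ − 2.807) + Φ(−δ − 2.807) = Φ(-0.242) + Φ(-5.372) = 0.4043 + 0.0000 = 0.4043.

Power ≈ 0.404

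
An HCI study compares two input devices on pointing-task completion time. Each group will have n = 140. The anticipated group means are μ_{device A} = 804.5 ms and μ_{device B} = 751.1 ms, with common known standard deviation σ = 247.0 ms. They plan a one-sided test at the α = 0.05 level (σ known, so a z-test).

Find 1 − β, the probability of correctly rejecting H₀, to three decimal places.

Power ≈ 0.565

Standardized effect: d = |μ_{device A} − μ_{device B}| / σ = |804.5 − 751.1| / 247.0 = 0.2162
Noncentrality parameter: δ = d·√(n/2) = 0.2162 × √(140/2) = 1.8088
Critical value for a one-sided test at α = 0.05: z_α = 1.645.
Power = Φ(δ − 1.645) = Φ(0.164) = 0.5651.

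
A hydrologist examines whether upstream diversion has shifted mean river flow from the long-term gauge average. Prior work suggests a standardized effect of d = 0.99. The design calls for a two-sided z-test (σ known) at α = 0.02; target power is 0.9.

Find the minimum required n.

Set Φ(δ − 2.326) = 0.9; then δ − 2.326 = Φ⁻¹(0.9) = 1.282, giving δ = 3.608.
(The Φ(−δ − z_{α/2}) term is vanishingly small for δ > 0 and is dropped in the standard sample-size formula.)
δ = d·√n ⇒ n = (δ/d)² = (3.608 / 0.99)² = 13.28.
Round up to the next whole unit.

n = 14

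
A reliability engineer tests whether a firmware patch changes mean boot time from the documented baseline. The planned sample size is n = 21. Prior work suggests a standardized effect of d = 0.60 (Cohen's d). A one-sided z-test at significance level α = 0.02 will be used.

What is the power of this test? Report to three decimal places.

Noncentrality parameter: δ = d·√n = 0.60 × √21 = 2.7495
Critical value for a one-sided test at α = 0.02: z_α = 2.054.
Power = Φ(δ − 2.054) = Φ(0.696) = 0.7567.

Power ≈ 0.757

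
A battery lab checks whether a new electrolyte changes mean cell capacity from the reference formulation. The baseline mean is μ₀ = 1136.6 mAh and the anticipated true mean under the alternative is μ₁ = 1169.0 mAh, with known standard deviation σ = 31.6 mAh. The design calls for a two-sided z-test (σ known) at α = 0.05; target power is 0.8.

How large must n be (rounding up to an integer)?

n = 8

Standardized effect: d = |μ₁ − μ₀| / σ = |1169.0 − 1136.6| / 31.6 = 1.0253
Set Φ(δ − 1.960) = 0.8; then δ − 1.960 = Φ⁻¹(0.8) = 0.842, giving δ = 2.802.
(Ignoring the negligible lower-tail rejection probability gives the usual closed-form inversion.)
δ = d·√n ⇒ n = (δ/d)² = (2.802 / 1.0253)² = 7.47.
Round up to the next whole unit.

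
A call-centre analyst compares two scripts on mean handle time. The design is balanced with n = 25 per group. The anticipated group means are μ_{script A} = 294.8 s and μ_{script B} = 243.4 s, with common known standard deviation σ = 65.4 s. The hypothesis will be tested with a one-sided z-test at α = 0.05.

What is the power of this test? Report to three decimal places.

Standardized effect: d = |μ_{script A} − μ_{script B}| / σ = |294.8 − 243.4| / 65.4 = 0.7859
Noncentrality parameter: λ = d·√(n/2) = 0.7859 × √(25/2) = 2.7787
One-sided α = 0.05 → critical value z_{0.05} = 1.645.
Power = Φ(λ − 1.645) = Φ(1.134) = 0.8716.

Power ≈ 0.872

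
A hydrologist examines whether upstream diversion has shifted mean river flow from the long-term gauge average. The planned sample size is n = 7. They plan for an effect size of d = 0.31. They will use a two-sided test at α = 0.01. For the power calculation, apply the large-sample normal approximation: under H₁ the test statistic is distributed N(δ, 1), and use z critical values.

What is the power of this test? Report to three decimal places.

Noncentrality parameter: δ = d·√n = 0.31 × √7 = 0.8202
Two-sided α = 0.01 → critical value z_{0.005} = 2.576.
Power = Φ(δ − 2.576) + Φ(−δ − 2.576) = Φ(-1.756) + Φ(-3.396) = 0.0396 + 0.0003 = 0.0399.

Power ≈ 0.040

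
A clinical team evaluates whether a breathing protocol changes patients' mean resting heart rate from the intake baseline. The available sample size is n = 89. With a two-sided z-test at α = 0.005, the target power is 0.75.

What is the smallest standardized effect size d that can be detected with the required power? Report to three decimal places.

Need Φ(δ − 2.807) = 0.75, so δ = 2.807 + 0.674 = 3.482.
(Lower-tail contribution to power is negligible for δ > 0.)
δ = d·√n ⇒ d = δ/√n = 3.482/√89 = 0.3690.

d ≈ 0.369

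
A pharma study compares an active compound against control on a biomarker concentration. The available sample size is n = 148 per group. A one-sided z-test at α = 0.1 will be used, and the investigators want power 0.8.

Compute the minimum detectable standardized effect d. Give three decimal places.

d ≈ 0.247

Need Φ(δ − 1.282) = 0.8, so δ = 1.282 + 0.842 = 2.123.
δ = d·√(n/2) ⇒ d = δ/√(n/2) = 2.123/√(148/2) = 0.2468.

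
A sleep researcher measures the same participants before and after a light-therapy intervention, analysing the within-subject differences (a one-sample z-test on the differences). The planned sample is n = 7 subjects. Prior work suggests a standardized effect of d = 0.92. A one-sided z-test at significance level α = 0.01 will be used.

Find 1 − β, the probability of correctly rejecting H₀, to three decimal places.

Noncentrality parameter: δ = d·√n = 0.92 × √7 = 2.4341
One-sided α = 0.01 → critical value z_{0.01} = 2.326.
Power = Φ(δ − 2.326) = Φ(0.108) = 0.5429.

Power ≈ 0.543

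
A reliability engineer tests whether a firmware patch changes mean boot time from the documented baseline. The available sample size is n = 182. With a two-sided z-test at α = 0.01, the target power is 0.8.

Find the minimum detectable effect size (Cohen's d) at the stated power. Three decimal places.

Required noncentrality: δ = z_{0.005} + z_{0.20} = 2.576 + 0.842 = 3.417.
(The second rejection-region term Φ(−δ − z_{α/2}) is negligible and dropped.)
δ = d·√n ⇒ d = δ/√n = 3.417/√182 = 0.2533.

d ≈ 0.253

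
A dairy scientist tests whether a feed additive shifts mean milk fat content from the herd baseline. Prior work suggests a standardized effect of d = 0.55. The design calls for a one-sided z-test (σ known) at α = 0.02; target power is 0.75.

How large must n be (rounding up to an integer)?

Set Φ(δ − 2.054) = 0.75; then δ − 2.054 = Φ⁻¹(0.75) = 0.674, giving δ = 2.728.
δ = d·√n ⇒ n = (δ/d)² = (2.728 / 0.55)² = 24.61.
Round up to the next whole unit.

n = 25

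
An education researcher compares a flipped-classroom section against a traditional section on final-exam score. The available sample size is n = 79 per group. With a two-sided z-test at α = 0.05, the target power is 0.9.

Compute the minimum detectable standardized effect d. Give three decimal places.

d ≈ 0.516

Required noncentrality: δ = z_{0.025} + z_{0.10} = 1.960 + 1.282 = 3.242.
(The second rejection-region term Φ(−δ − z_{α/2}) is negligible and dropped.)
δ = d·√(n/2) ⇒ d = δ/√(n/2) = 3.242/√(79/2) = 0.5158.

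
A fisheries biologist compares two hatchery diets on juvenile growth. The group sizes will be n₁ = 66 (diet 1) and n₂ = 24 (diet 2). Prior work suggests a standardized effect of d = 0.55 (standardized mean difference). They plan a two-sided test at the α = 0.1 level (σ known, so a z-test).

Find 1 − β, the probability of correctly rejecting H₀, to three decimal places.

Noncentrality parameter: λ = d / √(1/n₁ + 1/n₂) = 0.55 / √(1/66 + 1/24) = 2.3074
Critical value for a two-sided test at α = 0.1: z_{α/2} = 1.645.
Power = Φ(λ − 1.645) + Φ(−λ − 1.645) = Φ(0.663) + Φ(-3.952) = 0.7462 + 0.0000 = 0.7462.

Power ≈ 0.746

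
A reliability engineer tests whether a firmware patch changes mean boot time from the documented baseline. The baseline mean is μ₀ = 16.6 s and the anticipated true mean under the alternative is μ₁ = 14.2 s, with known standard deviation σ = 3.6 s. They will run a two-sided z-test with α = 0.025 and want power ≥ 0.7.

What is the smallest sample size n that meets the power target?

Standardized effect: d = |μ₁ − μ₀| / σ = |14.2 − 16.6| / 3.6 = 0.6667
For power 0.7 need Φ(δ − z_{0.0125}) = 0.7, so δ = z_{0.0125} + z_{0.30} = 2.241 + 0.524 = 2.766.
(The Φ(−δ − z_{α/2}) term is vanishingly small for δ > 0 and is dropped in the standard sample-size formula.)
δ = d·√n ⇒ n = (δ/d)² = (2.766 / 0.6667)² = 17.21.
Round up to the next whole unit.

n = 18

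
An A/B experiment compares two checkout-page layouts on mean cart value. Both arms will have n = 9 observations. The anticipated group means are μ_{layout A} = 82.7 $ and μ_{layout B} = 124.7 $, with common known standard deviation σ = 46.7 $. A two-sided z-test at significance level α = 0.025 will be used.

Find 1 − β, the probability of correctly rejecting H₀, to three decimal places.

Power ≈ 0.369

Standardized effect: d = |μ_{layout A} − μ_{layout B}| / σ = |82.7 − 124.7| / 46.7 = 0.8994
Noncentrality parameter: δ = d·√(n/2) = 0.8994 × √(9/2) = 1.9078
Two-sided α = 0.025 → critical value z_{0.0125} = 2.241.
Power = Φ(δ − 2.241) + Φ(−δ − 2.241) = Φ(-0.334) + Φ(-4.149) = 0.3693 + 0.0000 = 0.3694.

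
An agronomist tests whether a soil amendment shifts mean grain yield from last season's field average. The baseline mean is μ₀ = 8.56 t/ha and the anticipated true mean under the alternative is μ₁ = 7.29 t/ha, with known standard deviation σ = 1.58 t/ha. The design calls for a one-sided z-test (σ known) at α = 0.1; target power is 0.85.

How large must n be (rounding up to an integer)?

n = 9

Standardized effect: d = |μ₁ − μ₀| / σ = |7.29 − 8.56| / 1.58 = 0.8038
For power 0.85 need Φ(δ − z_{0.1}) = 0.85, so δ = z_{0.1} + z_{0.15} = 1.282 + 1.036 = 2.318.
δ = d·√n ⇒ n = (δ/d)² = (2.318 / 0.8038)² = 8.32.
Round up to the next whole unit.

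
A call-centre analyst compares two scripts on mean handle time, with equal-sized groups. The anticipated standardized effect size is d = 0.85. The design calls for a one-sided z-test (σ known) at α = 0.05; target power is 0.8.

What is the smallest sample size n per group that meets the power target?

n = 18 per group

For power 0.8 need Φ(δ − z_{0.05}) = 0.8, so δ = z_{0.05} + z_{0.20} = 1.645 + 0.842 = 2.486.
δ = d·√(n/2) ⇒ n = 2(δ/d)² = 2 × (2.486 / 0.85)² = 17.11.
Rounding up, n = 18 per group.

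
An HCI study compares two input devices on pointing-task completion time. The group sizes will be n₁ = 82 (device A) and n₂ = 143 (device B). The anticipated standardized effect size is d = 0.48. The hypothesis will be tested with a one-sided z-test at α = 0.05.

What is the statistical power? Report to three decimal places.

Power ≈ 0.966

Noncentrality parameter: δ = d / √(1/n₁ + 1/n₂) = 0.48 / √(1/82 + 1/143) = 3.4652
Critical value for a one-sided test at α = 0.05: z_α = 1.645.
Power = Φ(δ − 1.645) = Φ(1.820) = 0.9656.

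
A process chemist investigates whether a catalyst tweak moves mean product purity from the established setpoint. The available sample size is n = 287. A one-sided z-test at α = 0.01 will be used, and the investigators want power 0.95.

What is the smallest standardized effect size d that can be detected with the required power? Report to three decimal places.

Need Φ(δ − 2.326) = 0.95, so δ = 2.326 + 1.645 = 3.971.
δ = d·√n ⇒ d = δ/√n = 3.971/√287 = 0.2344.

d ≈ 0.234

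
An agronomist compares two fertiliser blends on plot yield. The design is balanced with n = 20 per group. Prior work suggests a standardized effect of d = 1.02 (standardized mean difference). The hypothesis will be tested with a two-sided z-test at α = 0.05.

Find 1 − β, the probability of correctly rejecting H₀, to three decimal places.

Noncentrality parameter: δ = d·√(n/2) = 1.02 × √(20/2) = 3.2255
Two-sided α = 0.05 → critical value z_{0.025} = 1.960.
Power = Φ(δ − 1.960) + Φ(−δ − 1.960) = Φ(1.266) + Φ(-5.185) = 0.8972 + 0.0000 = 0.8972.

Power ≈ 0.897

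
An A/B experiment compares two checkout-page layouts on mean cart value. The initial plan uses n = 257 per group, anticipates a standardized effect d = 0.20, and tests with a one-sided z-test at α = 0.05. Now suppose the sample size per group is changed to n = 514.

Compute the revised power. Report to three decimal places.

Power ≈ 0.941

With n = 514 per group: δ = d·√(n/2) = 0.20 × √(514/2) = 3.2062. Critical value z_{0.05} = 1.645.
Revised power = P(Z > 1.645 − δ) = Φ(1.561) = 0.9408.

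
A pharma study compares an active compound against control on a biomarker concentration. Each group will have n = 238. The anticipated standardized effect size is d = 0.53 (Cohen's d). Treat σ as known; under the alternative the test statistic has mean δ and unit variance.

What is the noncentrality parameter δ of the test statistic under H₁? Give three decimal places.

The noncentrality parameter scales effect size by the design's sample-size factor: δ = d·√(n/2) = 0.53 × √(238/2) = 5.7816

δ ≈ 5.782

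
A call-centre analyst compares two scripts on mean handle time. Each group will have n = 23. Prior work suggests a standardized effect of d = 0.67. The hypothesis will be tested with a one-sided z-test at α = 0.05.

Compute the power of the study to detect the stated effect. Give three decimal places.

Power ≈ 0.735

Noncentrality parameter: δ = d·√(n/2) = 0.67 × √(23/2) = 2.2721
One-sided α = 0.05 → critical value z_{0.05} = 1.645.
Power = P(Z > 1.645 − δ) = Φ(0.627) = 0.7347.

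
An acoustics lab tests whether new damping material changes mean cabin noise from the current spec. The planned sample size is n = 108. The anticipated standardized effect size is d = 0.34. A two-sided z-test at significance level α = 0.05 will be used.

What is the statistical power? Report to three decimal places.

Power ≈ 0.942

Noncentrality parameter: δ = d·√n = 0.34 × √108 = 3.5334
Two-sided α = 0.05 → critical value z_{0.025} = 1.960.
Power = Φ(δ − 1.960) + Φ(−δ − 1.960) = Φ(1.573) + Φ(-5.493) = 0.9422 + 0.0000 = 0.9422.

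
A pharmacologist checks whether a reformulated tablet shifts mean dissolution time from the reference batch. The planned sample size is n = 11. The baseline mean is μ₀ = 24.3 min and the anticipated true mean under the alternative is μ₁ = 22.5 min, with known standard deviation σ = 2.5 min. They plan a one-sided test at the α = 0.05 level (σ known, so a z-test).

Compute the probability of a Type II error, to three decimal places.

Standardized effect: d = |μ₁ − μ₀| / σ = |22.5 − 24.3| / 2.5 = 0.7200
Noncentrality parameter: δ = d·√n = 0.7200 × √11 = 2.3880
One-sided α = 0.05 → critical value z_{0.05} = 1.645.
Power = Φ(δ − 1.645) = Φ(0.743) = 0.7713.
Type II error: β = 1 − power = 1 − 0.7713 = 0.2287.

β ≈ 0.229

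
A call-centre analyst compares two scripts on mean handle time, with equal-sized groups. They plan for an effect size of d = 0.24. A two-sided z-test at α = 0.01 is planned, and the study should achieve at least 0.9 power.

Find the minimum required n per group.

n = 517 per group

For power 0.9 need Φ(δ − z_{0.005}) = 0.9, so δ = z_{0.005} + z_{0.10} = 2.576 + 1.282 = 3.857.
(The Φ(−δ − z_{α/2}) term is vanishingly small for δ > 0 and is dropped in the standard sample-size formula.)
δ = d·√(n/2) ⇒ n = 2(δ/d)² = 2 × (3.857 / 0.24)² = 516.65.
Rounding up, n = 517 per group.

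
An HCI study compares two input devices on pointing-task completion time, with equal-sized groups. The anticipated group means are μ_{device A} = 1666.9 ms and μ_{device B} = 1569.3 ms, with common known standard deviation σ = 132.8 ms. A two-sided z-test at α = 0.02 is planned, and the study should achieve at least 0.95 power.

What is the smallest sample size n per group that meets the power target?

n = 59 per group

Standardized effect: d = |μ_{device A} − μ_{device B}| / σ = |1666.9 − 1569.3| / 132.8 = 0.7349
Set Φ(δ − 2.326) = 0.95; then δ − 2.326 = Φ⁻¹(0.95) = 1.645, giving δ = 3.971.
(The Φ(−δ − z_{α/2}) term is vanishingly small for δ > 0 and is dropped in the standard sample-size formula.)
δ = d·√(n/2) ⇒ n = 2(δ/d)² = 2 × (3.971 / 0.7349)² = 58.39.
Round up to the next whole unit.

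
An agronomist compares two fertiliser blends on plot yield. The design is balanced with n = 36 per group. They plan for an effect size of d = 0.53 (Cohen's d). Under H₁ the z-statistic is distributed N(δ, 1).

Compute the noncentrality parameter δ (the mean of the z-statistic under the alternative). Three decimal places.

The noncentrality parameter scales effect size by the design's sample-size factor: δ = d·√(n/2) = 0.53 × √(36/2) = 2.2486

δ ≈ 2.249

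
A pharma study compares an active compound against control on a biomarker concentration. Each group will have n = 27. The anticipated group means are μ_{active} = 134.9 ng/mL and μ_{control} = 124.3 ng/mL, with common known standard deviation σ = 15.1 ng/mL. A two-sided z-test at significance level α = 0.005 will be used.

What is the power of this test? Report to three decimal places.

Standardized effect: d = |μ_{active} − μ_{control}| / σ = |134.9 − 124.3| / 15.1 = 0.7020
Noncentrality parameter: δ = d·√(n/2) = 0.7020 × √(27/2) = 2.5793
Two-sided α = 0.005 → critical value z_{0.0025} = 2.807.
Power = Φ(δ − 2.807) + Φ(−δ − 2.807) = Φ(-0.228) + Φ(-5.386) = 0.4099 + 0.0000 = 0.4099.

Power ≈ 0.410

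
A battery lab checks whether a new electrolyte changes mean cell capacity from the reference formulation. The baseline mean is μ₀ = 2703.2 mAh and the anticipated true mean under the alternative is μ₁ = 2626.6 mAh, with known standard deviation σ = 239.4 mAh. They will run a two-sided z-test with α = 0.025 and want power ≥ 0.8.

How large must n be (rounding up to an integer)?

n = 93

Standardized effect: d = |μ₁ − μ₀| / σ = |2626.6 − 2703.2| / 239.4 = 0.3200
For power 0.8 need Φ(δ − z_{0.0125}) = 0.8, so δ = z_{0.0125} + z_{0.20} = 2.241 + 0.842 = 3.083.
(The Φ(−δ − z_{α/2}) term is vanishingly small for δ > 0 and is dropped in the standard sample-size formula.)
δ = d·√n ⇒ n = (δ/d)² = (3.083 / 0.3200)² = 92.84.
Rounding up, n = 93.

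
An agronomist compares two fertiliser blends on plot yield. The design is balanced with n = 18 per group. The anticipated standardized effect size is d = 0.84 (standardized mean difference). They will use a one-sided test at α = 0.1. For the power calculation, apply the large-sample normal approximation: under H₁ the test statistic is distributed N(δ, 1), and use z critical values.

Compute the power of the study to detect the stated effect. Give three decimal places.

Power ≈ 0.892

Noncentrality parameter: δ = d·√(n/2) = 0.84 × √(18/2) = 2.5200
Critical value for a one-sided test at α = 0.1: z_α = 1.282.
Power = P(Z > 1.282 − δ) = Φ(1.238) = 0.8922.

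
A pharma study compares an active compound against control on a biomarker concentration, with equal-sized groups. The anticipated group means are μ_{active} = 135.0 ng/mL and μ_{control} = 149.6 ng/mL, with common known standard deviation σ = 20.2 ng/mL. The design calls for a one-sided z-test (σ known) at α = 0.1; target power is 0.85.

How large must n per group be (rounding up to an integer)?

Standardized effect: d = |μ_{active} − μ_{control}| / σ = |135.0 − 149.6| / 20.2 = 0.7228
Set Φ(δ − 1.282) = 0.85; then δ − 1.282 = Φ⁻¹(0.85) = 1.036, giving δ = 2.318.
δ = d·√(n/2) ⇒ n = 2(δ/d)² = 2 × (2.318 / 0.7228)² = 20.57.
Round up to the next whole unit.

n = 21 per group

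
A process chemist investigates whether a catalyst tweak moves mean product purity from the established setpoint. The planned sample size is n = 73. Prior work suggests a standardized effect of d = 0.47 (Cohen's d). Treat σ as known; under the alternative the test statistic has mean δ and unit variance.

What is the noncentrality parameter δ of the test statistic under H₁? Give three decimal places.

δ ≈ 4.016

δ = d·√n = 0.47 × √73 = 4.0157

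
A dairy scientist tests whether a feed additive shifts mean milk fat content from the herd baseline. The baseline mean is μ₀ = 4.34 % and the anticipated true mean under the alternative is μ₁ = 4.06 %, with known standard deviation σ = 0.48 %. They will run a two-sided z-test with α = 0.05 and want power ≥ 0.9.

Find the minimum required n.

Standardized effect: d = |μ₁ − μ₀| / σ = |4.06 − 4.34| / 0.48 = 0.5833
Set Φ(δ − 1.960) = 0.9; then δ − 1.960 = Φ⁻¹(0.9) = 1.282, giving δ = 3.242.
(Ignoring the negligible lower-tail rejection probability gives the usual closed-form inversion.)
δ = d·√n ⇒ n = (δ/d)² = (3.242 / 0.5833)² = 30.88.
Rounding up, n = 31.

n = 31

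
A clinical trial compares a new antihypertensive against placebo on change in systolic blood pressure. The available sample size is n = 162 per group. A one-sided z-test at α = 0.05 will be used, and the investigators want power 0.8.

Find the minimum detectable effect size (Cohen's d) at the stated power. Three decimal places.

Required noncentrality: δ = z_{0.05} + z_{0.20} = 1.645 + 0.842 = 2.486.
δ = d·√(n/2) ⇒ d = δ/√(n/2) = 2.486/√(162/2) = 0.2763.

d ≈ 0.276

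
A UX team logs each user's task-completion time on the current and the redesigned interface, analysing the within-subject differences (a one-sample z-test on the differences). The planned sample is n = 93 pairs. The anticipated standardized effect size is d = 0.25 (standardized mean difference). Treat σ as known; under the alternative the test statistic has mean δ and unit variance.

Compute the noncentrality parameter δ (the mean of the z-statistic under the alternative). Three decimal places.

The noncentrality parameter scales effect size by the design's sample-size factor: δ = d·√n = 0.25 × √93 = 2.4109

δ ≈ 2.411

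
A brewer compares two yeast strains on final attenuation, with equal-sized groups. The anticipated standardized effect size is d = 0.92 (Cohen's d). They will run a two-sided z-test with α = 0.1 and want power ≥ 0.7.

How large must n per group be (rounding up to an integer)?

n = 12 per group

Set Φ(δ − 1.645) = 0.7; then δ − 1.645 = Φ⁻¹(0.7) = 0.524, giving δ = 2.169.
(Ignoring the negligible lower-tail rejection probability gives the usual closed-form inversion.)
δ = d·√(n/2) ⇒ n = 2(δ/d)² = 2 × (2.169 / 0.92)² = 11.12.
Rounding up, n = 12 per group.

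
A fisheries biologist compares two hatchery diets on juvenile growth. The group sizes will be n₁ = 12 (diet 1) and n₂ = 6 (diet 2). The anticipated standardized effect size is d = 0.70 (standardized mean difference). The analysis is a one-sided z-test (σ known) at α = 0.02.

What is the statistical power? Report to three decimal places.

Noncentrality parameter: δ = d / √(1/n₁ + 1/n₂) = 0.70 / √(1/12 + 1/6) = 1.4000
Critical value for a one-sided test at α = 0.02: z_α = 2.054.
Power = Φ(δ − 2.054) = Φ(-0.654) = 0.2566.

Power ≈ 0.257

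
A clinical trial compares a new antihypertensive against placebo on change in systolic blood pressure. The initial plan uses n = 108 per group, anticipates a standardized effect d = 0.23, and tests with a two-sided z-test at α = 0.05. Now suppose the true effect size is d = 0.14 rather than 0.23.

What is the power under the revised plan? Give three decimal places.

Power ≈ 0.177

With d = 0.14: δ = d·√(n/2) = 0.14 × √(108/2) = 1.0288. Critical value z_{0.025} = 1.960.
Revised power = Φ(δ − 1.960) + Φ(−δ − 1.960) = Φ(-0.931) + Φ(-2.989) = 0.1759 + 0.0014 = 0.1773.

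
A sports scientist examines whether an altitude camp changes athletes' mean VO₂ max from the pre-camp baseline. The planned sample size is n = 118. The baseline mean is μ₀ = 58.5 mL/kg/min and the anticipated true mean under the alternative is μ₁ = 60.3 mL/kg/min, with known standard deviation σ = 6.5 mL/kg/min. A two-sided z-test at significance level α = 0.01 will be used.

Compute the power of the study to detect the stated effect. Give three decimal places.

Standardized effect: d = |μ₁ − μ₀| / σ = |60.3 − 58.5| / 6.5 = 0.2769
Noncentrality parameter: δ = d·√n = 0.2769 × √118 = 3.0082
Two-sided α = 0.01 → critical value z_{0.005} = 2.576.
Power = Φ(δ − 2.576) + Φ(−δ − 2.576) = Φ(0.432) + Φ(-5.584) = 0.6672 + 0.0000 = 0.6672.

Power ≈ 0.667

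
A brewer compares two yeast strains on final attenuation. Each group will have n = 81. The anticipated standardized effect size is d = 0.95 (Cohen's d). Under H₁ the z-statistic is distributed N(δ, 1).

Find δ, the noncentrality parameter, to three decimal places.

The noncentrality parameter scales effect size by the design's sample-size factor: δ = d·√(n/2) = 0.95 × √(81/2) = 6.0458

δ ≈ 6.046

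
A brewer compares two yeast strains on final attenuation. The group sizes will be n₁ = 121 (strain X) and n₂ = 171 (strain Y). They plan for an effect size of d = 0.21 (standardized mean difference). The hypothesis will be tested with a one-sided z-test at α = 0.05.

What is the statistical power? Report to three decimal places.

Power ≈ 0.549

Noncentrality parameter: λ = d / √(1/n₁ + 1/n₂) = 0.21 / √(1/121 + 1/171) = 1.7677
One-sided α = 0.05 → critical value z_{0.05} = 1.645.
Power = P(Z > 1.645 − λ) = Φ(0.123) = 0.5489.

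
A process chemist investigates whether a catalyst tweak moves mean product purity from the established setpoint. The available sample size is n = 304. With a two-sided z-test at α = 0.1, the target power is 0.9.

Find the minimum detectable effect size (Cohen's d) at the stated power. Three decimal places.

d ≈ 0.168

Required noncentrality: δ = z_{0.05} + z_{0.10} = 1.645 + 1.282 = 2.926.
(The second rejection-region term Φ(−δ − z_{α/2}) is negligible and dropped.)
δ = d·√n ⇒ d = δ/√n = 2.926/√304 = 0.1678.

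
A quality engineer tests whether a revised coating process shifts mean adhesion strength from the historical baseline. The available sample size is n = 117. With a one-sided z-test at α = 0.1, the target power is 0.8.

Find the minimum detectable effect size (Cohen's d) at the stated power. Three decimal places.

Need Φ(δ − 1.282) = 0.8, so δ = 1.282 + 0.842 = 2.123.
δ = d·√n ⇒ d = δ/√n = 2.123/√117 = 0.1963.

d ≈ 0.196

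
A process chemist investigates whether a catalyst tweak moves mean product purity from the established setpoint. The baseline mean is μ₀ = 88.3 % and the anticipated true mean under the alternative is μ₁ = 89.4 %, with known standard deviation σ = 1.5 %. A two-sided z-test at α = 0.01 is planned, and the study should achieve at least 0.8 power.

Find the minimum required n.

n = 22

Standardized effect: d = |μ₁ − μ₀| / σ = |89.4 − 88.3| / 1.5 = 0.7333
Set Φ(δ − 2.576) = 0.8; then δ − 2.576 = Φ⁻¹(0.8) = 0.842, giving δ = 3.417.
(The Φ(−δ − z_{α/2}) term is vanishingly small for δ > 0 and is dropped in the standard sample-size formula.)
δ = d·√n ⇒ n = (δ/d)² = (3.417 / 0.7333)² = 21.72.
Round up to the next whole unit.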